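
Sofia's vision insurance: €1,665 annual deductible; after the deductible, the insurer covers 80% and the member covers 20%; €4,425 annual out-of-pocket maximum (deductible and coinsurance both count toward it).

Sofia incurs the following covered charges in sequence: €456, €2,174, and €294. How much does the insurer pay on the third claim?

€235.20

Claim 1 — €456: entire amount goes to the deductible. Cost to member: €456. OOP to date €456. Insurer: €456 − €456 = €0.
Claim 2 — €2,174: €1,209 finishes the deductible; €965 goes to coinsurance; coinsurance €965 × 20% = €193. Member pays €1,402; OOP now €1,858. Insurer: €2,174 − €1,402 = €772.
Claim 3 — €294: deductible already satisfied, so member's share is 20% × €294 = €58.80. Member pays €58.80; OOP now €1,916.80. Insurer: €294 − €58.80 = €235.20.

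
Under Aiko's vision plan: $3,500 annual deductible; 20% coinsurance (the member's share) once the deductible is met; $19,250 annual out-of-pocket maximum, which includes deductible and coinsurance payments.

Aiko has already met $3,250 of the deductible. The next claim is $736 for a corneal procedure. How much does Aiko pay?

$347.20

Deductible still to meet: $3,500 − $3,250 = $250.
That leaves $736 − $250 = $486 for coinsurance.
20% of $486 = $97.20 falls to the member.
So the member owes $250 + $97.20 = $347.20 before any cap.
Year-to-date out-of-pocket becomes $3,250 + $347.20 = $3,597.20, still under the $19,250 maximum, so no cap applies.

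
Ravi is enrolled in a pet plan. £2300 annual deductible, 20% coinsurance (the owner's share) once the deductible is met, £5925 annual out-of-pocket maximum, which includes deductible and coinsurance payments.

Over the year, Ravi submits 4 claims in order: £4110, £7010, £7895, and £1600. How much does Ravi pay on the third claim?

Bill 1, £4110: £2300 finishes the deductible; £1810 goes to coinsurance; 20% of £1810 = £362. Cost to owner: £2662. OOP to date £2662.
Bill 2, £7010: 20% coinsurance on £7010 = £1402. Owner pays £1402; OOP now £4064.
Bill 3, £7895: deductible met; 20% of £7895 = £1579. Owner pays £1579; OOP now £5643.

£1579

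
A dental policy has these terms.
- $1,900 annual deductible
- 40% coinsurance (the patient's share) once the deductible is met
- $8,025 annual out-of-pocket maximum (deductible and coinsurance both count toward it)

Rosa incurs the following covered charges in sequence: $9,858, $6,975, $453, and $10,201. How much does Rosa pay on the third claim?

$151.80

#1 ($9,858): $1,900 finishes the deductible; $7,958 goes to coinsurance; patient's 40% is $3,183.20. Patient pays $5,083.20; OOP now $5,083.20.
#2 ($6,975): deductible already satisfied, so patient's share is 40% × $6,975 = $2,790. Cost to patient: $2,790. OOP to date $7,873.20.
#3 ($453): deductible met; 40% of $453 = $181.20. That would push OOP to $8,054.40, over the $8,025 cap, so patient pays $8,025 − $7,873.20 = $151.80.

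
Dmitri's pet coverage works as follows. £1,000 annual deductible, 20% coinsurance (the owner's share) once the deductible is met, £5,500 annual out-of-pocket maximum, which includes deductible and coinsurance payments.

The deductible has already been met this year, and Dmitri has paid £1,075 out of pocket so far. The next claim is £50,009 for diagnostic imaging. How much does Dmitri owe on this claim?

£4,425

The deductible is already satisfied, so the full bill goes to coinsurance.
Owner's 20% share of £50,009 is £10,001.80.
Adding £10,001.80 to the £1,075 already spent would give £11,076.80, which exceeds the £5,500 cap; the owner pays just £5,500 − £1,075 = £4,425.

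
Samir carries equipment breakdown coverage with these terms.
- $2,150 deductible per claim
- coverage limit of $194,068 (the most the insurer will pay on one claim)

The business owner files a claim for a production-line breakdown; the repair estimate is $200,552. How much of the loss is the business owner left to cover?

After the deductible, $200,552 − $2,150 = $198,402 remains.
Since $198,402 > $194,068, the payout is capped at $194,068.
Business owner's share is the uncovered remainder: $200,552 − $194,068 = $6,484.

$6,484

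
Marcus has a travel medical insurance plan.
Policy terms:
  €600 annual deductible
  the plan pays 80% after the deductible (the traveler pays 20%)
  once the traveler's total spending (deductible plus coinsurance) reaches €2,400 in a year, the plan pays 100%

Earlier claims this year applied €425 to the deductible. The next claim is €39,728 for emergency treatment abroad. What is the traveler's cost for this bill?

€1,975

€425 of the €600 deductible is already met, leaving €175.
That leaves €39,728 − €175 = €39,553 for coinsurance.
20% of €39,553 = €7,910.60 falls to the traveler.
So the traveler owes €175 + €7,910.60 = €8,085.60 before any cap.
Adding €8,085.60 to the €425 already spent would give €8,510.60, which exceeds the €2,400 cap; the traveler pays just €2,400 − €425 = €1,975.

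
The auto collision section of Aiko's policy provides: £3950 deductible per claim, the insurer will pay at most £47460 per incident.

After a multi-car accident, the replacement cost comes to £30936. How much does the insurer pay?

Subtract the deductible: £30936 − £3950 = £26986.
£26986 is within the £47460 limit, so the insurer pays £26986.

£26986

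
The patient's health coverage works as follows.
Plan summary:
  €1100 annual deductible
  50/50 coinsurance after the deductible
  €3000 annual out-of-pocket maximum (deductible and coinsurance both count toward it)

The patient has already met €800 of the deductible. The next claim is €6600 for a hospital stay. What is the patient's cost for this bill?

€800 of the €1100 deductible is already met, leaving €300.
The remaining €6300 (= €6600 − €300) moves to coinsurance.
Patient's 50% share of €6300 is €3150.
So the patient owes €300 + €3150 = €3450 before any cap.
Adding €3450 to the €800 already spent would give €4250, which exceeds the €3000 cap; the patient pays just €3000 − €800 = €2200.

€2200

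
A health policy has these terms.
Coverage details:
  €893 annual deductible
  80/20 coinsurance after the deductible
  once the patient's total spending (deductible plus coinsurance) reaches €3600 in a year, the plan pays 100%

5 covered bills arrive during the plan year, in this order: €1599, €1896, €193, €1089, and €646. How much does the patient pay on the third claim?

€38.60

Claim 1 (€1599): €893 finishes the deductible; €706 goes to coinsurance; 20% of €706 = €141.20. Patient owes €1034.20 (running OOP €1034.20).
Claim 2 (€1896): deductible already satisfied, so patient's share is 20% × €1896 = €379.20. Patient owes €379.20 (running OOP €1413.40).
Claim 3 (€193): deductible met; 20% of €193 = €38.60. Patient owes €38.60 (running OOP €1452).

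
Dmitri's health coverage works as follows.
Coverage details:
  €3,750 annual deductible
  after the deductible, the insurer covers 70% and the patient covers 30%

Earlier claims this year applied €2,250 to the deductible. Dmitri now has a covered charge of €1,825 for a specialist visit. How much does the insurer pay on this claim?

€2,250 of the €3,750 deductible is already met, leaving €1,500.
After the €1,500 deductible portion, €1,825 − €1,500 = €325 is subject to coinsurance.
Coinsurance: €325 × 30% = €97.50.
So the patient owes €1,500 + €97.50 = €1,597.50.
Insurer pays the balance: €1,825 − €1,597.50 = €227.50.

€227.50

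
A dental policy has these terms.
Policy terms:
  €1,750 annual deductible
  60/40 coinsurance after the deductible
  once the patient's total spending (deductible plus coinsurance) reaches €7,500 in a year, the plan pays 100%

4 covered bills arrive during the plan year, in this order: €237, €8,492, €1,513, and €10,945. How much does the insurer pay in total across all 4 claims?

Claim 1 — €237: fully absorbed by the deductible. Patient pays €237; OOP now €237. Insurer: €237 − €237 = €0.
Claim 2 — €8,492: deductible takes €1,513, €6,979 remains; coinsurance €6,979 × 40% = €2,791.60. Patient owes €4,304.60 (running OOP €4,541.60). Plan pays €8,492 − €4,304.60 = €4,187.40.
Claim 3 — €1,513: 40% coinsurance on €1,513 = €605.20. Cost to patient: €605.20. OOP to date €5,146.80. Insurer: €1,513 − €605.20 = €907.80.
Claim 4 — €10,945: deductible met; 40% of €10,945 = €4,378. OOP would hit €9,524.80 > €7,500, so the cap limits the patient to €7,500 − €5,146.80 = €2,353.20. Plan pays €10,945 − €2,353.20 = €8,591.80.
Insurer total: €0 + €4,187.40 + €907.80 + €8,591.80 = €13,687.

€13,687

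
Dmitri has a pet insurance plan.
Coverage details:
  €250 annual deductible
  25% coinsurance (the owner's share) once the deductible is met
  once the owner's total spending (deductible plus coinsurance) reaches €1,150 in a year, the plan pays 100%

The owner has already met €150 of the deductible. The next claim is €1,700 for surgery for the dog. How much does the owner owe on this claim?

Remaining deductible: €250 − €150 = €100.
The remaining €1,600 (= €1,700 − €100) moves to coinsurance.
Coinsurance: €1,600 × 25% = €400.
That puts the owner's cost at €100 + €400 = €500 before any cap.
Year-to-date out-of-pocket becomes €150 + €500 = €650, still under the €1,150 maximum, so no cap applies.

€500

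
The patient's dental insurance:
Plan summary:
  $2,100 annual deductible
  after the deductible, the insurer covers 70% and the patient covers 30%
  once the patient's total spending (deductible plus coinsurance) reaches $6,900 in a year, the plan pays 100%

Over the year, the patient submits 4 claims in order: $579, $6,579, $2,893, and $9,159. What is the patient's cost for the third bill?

#1 ($579): all of it applies to the deductible. Patient pays $579; OOP now $579.
#2 ($6,579): $1,521 finishes the deductible; $5,058 goes to coinsurance; patient's 30% is $1,517.40. Patient pays $3,038.40; OOP now $3,617.40.
#3 ($2,893): deductible met; 30% of $2,893 = $867.90. Patient pays $867.90; OOP now $4,485.30.

$867.90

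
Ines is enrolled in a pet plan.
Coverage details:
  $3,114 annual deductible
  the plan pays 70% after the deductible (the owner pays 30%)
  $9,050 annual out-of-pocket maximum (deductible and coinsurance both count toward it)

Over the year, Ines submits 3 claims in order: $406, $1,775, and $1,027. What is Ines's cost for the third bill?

$961.20

#1 ($406): entire amount goes to the deductible. Cost to owner: $406. OOP to date $406.
#2 ($1,775): all of it applies to the deductible. Owner owes $1,775 (running OOP $2,181).
#3 ($1,027): $933 to deductible, leaving $94; 30% of $94 = $28.20. Owner owes $961.20 (running OOP $3,142.20).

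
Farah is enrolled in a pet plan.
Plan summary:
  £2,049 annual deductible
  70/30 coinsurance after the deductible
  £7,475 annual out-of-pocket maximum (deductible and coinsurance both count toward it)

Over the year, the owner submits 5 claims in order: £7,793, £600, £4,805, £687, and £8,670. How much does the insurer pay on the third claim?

#1 (£7,793): £2,049 finishes the deductible; £5,744 goes to coinsurance; coinsurance £5,744 × 30% = £1,723.20. Cost to owner: £3,772.20. OOP to date £3,772.20. Insurer: £7,793 − £3,772.20 = £4,020.80.
#2 (£600): 30% coinsurance on £600 = £180. Owner owes £180 (running OOP £3,952.20). Plan pays £600 − £180 = £420.
#3 (£4,805): 30% coinsurance on £4,805 = £1,441.50. Owner owes £1,441.50 (running OOP £5,393.70). Plan pays £4,805 − £1,441.50 = £3,363.50.

£3,363.50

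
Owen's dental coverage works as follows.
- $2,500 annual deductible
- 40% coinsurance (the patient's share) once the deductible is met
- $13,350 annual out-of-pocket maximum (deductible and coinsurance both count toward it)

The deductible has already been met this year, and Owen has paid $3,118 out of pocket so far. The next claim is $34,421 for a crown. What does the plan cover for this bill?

$24,189

With the deductible met, the entire $34,421 is subject to coinsurance.
Patient's 40% share of $34,421 is $13,768.40.
That would bring total out-of-pocket to $16,886.40, past the $13,350 cap. The patient is capped at $13,350 − $3,118 = $10,232 on this claim.
The insurer covers the remainder: $34,421 − $10,232 = $24,189.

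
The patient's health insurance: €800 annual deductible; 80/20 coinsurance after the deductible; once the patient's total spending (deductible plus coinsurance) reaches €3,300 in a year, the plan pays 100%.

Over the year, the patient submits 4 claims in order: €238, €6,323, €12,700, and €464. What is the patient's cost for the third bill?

Claim 1 — €238: all of it applies to the deductible. Cost to patient: €238. OOP to date €238.
Claim 2 — €6,323: deductible takes €562, €5,761 remains; 20% of €5,761 = €1,152.20. Patient owes €1,714.20 (running OOP €1,952.20).
Claim 3 — €12,700: deductible already satisfied, so patient's share is 20% × €12,700 = €2,540. Adding that to €1,952.20 gives €4,492.20, past the €3,300 cap; patient pays only €3,300 − €1,952.20 = €1,347.80.

€1,347.80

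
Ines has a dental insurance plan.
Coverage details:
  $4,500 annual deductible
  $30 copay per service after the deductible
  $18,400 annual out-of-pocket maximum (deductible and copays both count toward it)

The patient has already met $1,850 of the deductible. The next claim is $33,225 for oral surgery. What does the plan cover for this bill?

Remaining deductible: $4,500 − $1,850 = $2,650.
The remaining $30,575 (= $33,225 − $2,650) moves to the copay.
Copay on this service: $30.
Patient responsibility before any cap: $2,650 + $30 = $2,680.
Total out-of-pocket so far would be $1,850 + $2,680 = $4,530, below the $18,400 cap — no reduction.
Insurer pays the balance: $33,225 − $2,680 = $30,545.

$30,545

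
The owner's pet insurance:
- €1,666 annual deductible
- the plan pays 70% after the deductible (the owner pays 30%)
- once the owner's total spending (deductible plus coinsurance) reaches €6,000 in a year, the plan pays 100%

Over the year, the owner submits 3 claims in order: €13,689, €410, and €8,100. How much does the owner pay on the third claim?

Claim 1 (€13,689): €1,666 finishes the deductible; €12,023 goes to coinsurance; 30% of €12,023 = €3,606.90. Cost to owner: €5,272.90. OOP to date €5,272.90.
Claim 2 (€410): deductible already satisfied, so owner's share is 30% × €410 = €123. Cost to owner: €123. OOP to date €5,395.90.
Claim 3 (€8,100): deductible already satisfied, so owner's share is 30% × €8,100 = €2,430. OOP would hit €7,825.90 > €6,000, so the cap limits the owner to €6,000 − €5,395.90 = €604.10.

€604.10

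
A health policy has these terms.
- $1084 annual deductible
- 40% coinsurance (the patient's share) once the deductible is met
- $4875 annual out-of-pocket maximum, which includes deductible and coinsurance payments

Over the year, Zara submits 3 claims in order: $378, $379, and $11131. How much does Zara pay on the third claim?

Claim 1 ($378): all of it applies to the deductible. Patient owes $378 (running OOP $378).
Claim 2 ($379): all of it applies to the deductible. Cost to patient: $379. OOP to date $757.
Claim 3 ($11131): $327 to deductible, leaving $10804; patient's 40% is $4321.60. Claim cost before the cap: $327 + $4321.60 = $4648.60. That would push OOP to $5405.60, over the $4875 cap, so patient pays $4875 − $757 = $4118.

$4118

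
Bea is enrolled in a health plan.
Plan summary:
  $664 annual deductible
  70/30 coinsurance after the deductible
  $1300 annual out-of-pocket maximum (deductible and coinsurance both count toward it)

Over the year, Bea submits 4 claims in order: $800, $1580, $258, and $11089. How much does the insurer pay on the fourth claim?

#1 ($800): $664 to deductible, leaving $136; patient's 30% is $40.80. Patient pays $704.80; OOP now $704.80. Insurer: $800 − $704.80 = $95.20.
#2 ($1580): deductible met; 30% of $1580 = $474. Cost to patient: $474. OOP to date $1178.80. Insurer: $1580 − $474 = $1106.
#3 ($258): deductible already satisfied, so patient's share is 30% × $258 = $77.40. Patient owes $77.40 (running OOP $1256.20). Plan pays $258 − $77.40 = $180.60.
#4 ($11089): deductible already satisfied, so patient's share is 30% × $11089 = $3326.70. That would push OOP to $4582.90, over the $1300 cap, so patient pays $1300 − $1256.20 = $43.80. Plan pays $11089 − $43.80 = $11045.20.

$11045.20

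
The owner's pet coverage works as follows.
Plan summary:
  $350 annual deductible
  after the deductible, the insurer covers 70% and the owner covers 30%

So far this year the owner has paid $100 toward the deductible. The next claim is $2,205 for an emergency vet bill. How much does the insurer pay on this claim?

$1,368.50

Remaining deductible: $350 − $100 = $250.
The remaining $1,955 (= $2,205 − $250) moves to coinsurance.
Coinsurance: $1,955 × 30% = $586.50.
So the owner owes $250 + $586.50 = $836.50.
The plan picks up $2,205 − $836.50 = $1,368.50.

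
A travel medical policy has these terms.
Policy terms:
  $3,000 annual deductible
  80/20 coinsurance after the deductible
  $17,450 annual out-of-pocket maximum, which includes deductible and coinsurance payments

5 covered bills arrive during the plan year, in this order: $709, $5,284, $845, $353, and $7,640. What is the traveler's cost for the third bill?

Bill 1, $709: fully absorbed by the deductible. Traveler pays $709; OOP now $709.
Bill 2, $5,284: deductible takes $2,291, $2,993 remains; coinsurance $2,993 × 20% = $598.60. Traveler pays $2,889.60; OOP now $3,598.60.
Bill 3, $845: 20% coinsurance on $845 = $169. Traveler owes $169 (running OOP $3,767.60).

$169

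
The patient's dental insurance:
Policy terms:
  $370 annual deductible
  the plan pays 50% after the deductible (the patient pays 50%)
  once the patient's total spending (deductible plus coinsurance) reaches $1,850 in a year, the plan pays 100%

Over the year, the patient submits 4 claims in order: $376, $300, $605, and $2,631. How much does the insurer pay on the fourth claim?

Bill 1, $376: $370 to deductible, leaving $6; patient's 50% is $3. Patient pays $373; OOP now $373. Plan pays $376 − $373 = $3.
Bill 2, $300: deductible met; 50% of $300 = $150. Patient pays $150; OOP now $523. Insurer: $300 − $150 = $150.
Bill 3, $605: 50% coinsurance on $605 = $302.50. Patient pays $302.50; OOP now $825.50. Plan pays $605 − $302.50 = $302.50.
Bill 4, $2,631: 50% coinsurance on $2,631 = $1,315.50. That would push OOP to $2,141, over the $1,850 cap, so patient pays $1,850 − $825.50 = $1,024.50. Plan pays $2,631 − $1,024.50 = $1,606.50.

$1,606.50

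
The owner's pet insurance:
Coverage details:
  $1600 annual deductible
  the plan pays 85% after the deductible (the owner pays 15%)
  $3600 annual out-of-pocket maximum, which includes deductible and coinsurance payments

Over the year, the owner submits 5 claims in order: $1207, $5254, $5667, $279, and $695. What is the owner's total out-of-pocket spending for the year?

Bill 1, $1207: entire amount goes to the deductible. Cost to owner: $1207. OOP to date $1207.
Bill 2, $5254: $393 finishes the deductible; $4861 goes to coinsurance; coinsurance $4861 × 15% = $729.15. Owner pays $1122.15; OOP now $2329.15.
Bill 3, $5667: deductible already satisfied, so owner's share is 15% × $5667 = $850.05. Cost to owner: $850.05. OOP to date $3179.20.
Bill 4, $279: deductible met; 15% of $279 = $41.85. Owner pays $41.85; OOP now $3221.05.
Bill 5, $695: 15% coinsurance on $695 = $104.25. Owner owes $104.25 (running OOP $3325.30).
Total paid by the owner: $1207 + $1122.15 + $850.05 + $41.85 + $104.25 = $3325.30.

$3325.30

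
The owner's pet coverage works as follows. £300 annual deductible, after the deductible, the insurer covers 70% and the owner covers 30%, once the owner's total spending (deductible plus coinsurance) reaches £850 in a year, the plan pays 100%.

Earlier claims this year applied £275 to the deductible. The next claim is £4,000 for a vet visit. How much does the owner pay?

£575

Deductible still to meet: £300 − £275 = £25.
The remaining £3,975 (= £4,000 − £25) moves to coinsurance.
Owner's 30% share of £3,975 is £1,192.50.
Owner responsibility before any cap: £25 + £1,192.50 = £1,217.50.
That would bring total out-of-pocket to £1,492.50, past the £850 cap. The owner is capped at £850 − £275 = £575 on this claim.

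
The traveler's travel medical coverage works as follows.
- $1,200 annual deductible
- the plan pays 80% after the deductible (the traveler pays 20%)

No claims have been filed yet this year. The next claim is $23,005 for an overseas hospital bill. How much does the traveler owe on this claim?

The full $1,200 deductible is still open; $1,200 of this bill applies to it.
The remaining $21,805 (= $23,005 − $1,200) moves to coinsurance.
Traveler's 20% share of $21,805 is $4,361.
That puts the traveler's cost at $1,200 + $4,361 = $5,561.

$5,561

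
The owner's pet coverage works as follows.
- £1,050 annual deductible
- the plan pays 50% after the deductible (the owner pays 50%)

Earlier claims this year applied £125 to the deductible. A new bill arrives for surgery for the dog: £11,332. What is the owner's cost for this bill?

Deductible still to meet: £1,050 − £125 = £925.
That leaves £11,332 − £925 = £10,407 for coinsurance.
50% of £10,407 = £5,203.50 falls to the owner.
So the owner owes £925 + £5,203.50 = £6,128.50.

£6,128.50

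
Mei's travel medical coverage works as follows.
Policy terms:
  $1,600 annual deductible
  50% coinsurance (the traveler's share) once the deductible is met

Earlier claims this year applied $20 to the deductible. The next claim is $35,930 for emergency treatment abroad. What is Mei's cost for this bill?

$18,755

Deductible still to meet: $1,600 − $20 = $1,580.
After the $1,580 deductible portion, $35,930 − $1,580 = $34,350 is subject to coinsurance.
50% of $34,350 = $17,175 falls to the traveler.
That puts the traveler's cost at $1,580 + $17,175 = $18,755.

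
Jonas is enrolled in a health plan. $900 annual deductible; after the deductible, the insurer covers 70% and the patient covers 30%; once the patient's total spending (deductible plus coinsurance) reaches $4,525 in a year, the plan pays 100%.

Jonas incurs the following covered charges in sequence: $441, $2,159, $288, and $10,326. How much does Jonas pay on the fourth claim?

#1 ($441): entire amount goes to the deductible. Patient owes $441 (running OOP $441).
#2 ($2,159): $459 to deductible, leaving $1,700; patient's 30% is $510. Cost to patient: $969. OOP to date $1,410.
#3 ($288): deductible already satisfied, so patient's share is 30% × $288 = $86.40. Patient owes $86.40 (running OOP $1,496.40).
#4 ($10,326): deductible met; 30% of $10,326 = $3,097.80. OOP would hit $4,594.20 > $4,525, so the cap limits the patient to $4,525 − $1,496.40 = $3,028.60.

$3,028.60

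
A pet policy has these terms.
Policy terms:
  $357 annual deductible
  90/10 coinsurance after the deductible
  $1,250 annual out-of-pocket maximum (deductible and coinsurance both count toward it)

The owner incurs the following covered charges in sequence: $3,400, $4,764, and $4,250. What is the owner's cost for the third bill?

$112.30

Claim 1 ($3,400): deductible takes $357, $3,043 remains; owner's 10% is $304.30. Owner owes $661.30 (running OOP $661.30).
Claim 2 ($4,764): 10% coinsurance on $4,764 = $476.40. Owner pays $476.40; OOP now $1,137.70.
Claim 3 ($4,250): 10% coinsurance on $4,250 = $425. Adding that to $1,137.70 gives $1,562.70, past the $1,250 cap; owner pays only $1,250 − $1,137.70 = $112.30.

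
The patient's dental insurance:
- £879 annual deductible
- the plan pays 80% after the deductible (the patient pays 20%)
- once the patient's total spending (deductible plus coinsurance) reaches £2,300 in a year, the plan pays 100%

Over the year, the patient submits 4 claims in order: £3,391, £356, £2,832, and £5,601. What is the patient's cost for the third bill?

£566.40

Bill 1, £3,391: £879 to deductible, leaving £2,512; 20% of £2,512 = £502.40. Patient pays £1,381.40; OOP now £1,381.40.
Bill 2, £356: 20% coinsurance on £356 = £71.20. Patient owes £71.20 (running OOP £1,452.60).
Bill 3, £2,832: deductible already satisfied, so patient's share is 20% × £2,832 = £566.40. Patient owes £566.40 (running OOP £2,019).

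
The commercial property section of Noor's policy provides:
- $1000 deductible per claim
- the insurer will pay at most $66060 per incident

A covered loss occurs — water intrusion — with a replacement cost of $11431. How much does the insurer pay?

$10431

Subtract the deductible: $11431 − $1000 = $10431.
$10431 is within the $66060 limit, so the insurer pays $10431.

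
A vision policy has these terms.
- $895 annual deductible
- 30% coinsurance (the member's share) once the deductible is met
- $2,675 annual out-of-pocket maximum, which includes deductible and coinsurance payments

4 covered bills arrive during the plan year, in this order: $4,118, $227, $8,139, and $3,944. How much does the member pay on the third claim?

#1 ($4,118): $895 to deductible, leaving $3,223; member's 30% is $966.90. Member pays $1,861.90; OOP now $1,861.90.
#2 ($227): deductible already satisfied, so member's share is 30% × $227 = $68.10. Member owes $68.10 (running OOP $1,930).
#3 ($8,139): 30% coinsurance on $8,139 = $2,441.70. OOP would hit $4,371.70 > $2,675, so the cap limits the member to $2,675 − $1,930 = $745.

$745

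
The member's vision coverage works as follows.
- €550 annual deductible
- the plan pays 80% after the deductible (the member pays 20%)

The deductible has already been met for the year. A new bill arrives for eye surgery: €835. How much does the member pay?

With the deductible met, the entire €835 is subject to coinsurance.
20% of €835 = €167 falls to the member.

€167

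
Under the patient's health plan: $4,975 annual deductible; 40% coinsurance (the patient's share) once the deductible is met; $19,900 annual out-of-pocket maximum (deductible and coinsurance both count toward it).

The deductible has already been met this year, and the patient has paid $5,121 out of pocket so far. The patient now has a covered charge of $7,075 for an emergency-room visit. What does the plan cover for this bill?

$4,245

The deductible is already satisfied, so the full bill goes to coinsurance.
40% of $7,075 = $2,830 falls to the patient.
Total out-of-pocket so far would be $5,121 + $2,830 = $7,951, below the $19,900 cap — no reduction.
The insurer covers the remainder: $7,075 − $2,830 = $4,245.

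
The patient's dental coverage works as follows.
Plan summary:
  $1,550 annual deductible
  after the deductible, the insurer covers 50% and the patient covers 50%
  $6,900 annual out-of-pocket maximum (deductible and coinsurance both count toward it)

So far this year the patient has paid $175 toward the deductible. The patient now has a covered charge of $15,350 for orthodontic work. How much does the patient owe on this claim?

$6,725

Deductible still to meet: $1,550 − $175 = $1,375.
After the $1,375 deductible portion, $15,350 − $1,375 = $13,975 is subject to coinsurance.
50% of $13,975 = $6,987.50 falls to the patient.
That puts the patient's cost at $1,375 + $6,987.50 = $8,362.50 before any cap.
Year-to-date out-of-pocket would reach $175 + $8,362.50 = $8,537.50, above the $6,900 maximum, so the patient pays only $6,900 − $175 = $6,725.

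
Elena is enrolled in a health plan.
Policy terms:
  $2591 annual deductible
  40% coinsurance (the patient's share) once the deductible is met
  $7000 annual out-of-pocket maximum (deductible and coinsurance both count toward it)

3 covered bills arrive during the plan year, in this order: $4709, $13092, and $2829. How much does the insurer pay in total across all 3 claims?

$13630

Claim 1 ($4709): deductible takes $2591, $2118 remains; 40% of $2118 = $847.20. Patient owes $3438.20 (running OOP $3438.20). Plan pays $4709 − $3438.20 = $1270.80.
Claim 2 ($13092): deductible already satisfied, so patient's share is 40% × $13092 = $5236.80. That would push OOP to $8675, over the $7000 cap, so patient pays $7000 − $3438.20 = $3561.80. Insurer: $13092 − $3561.80 = $9530.20.
Claim 3 ($2829): 40% coinsurance on $2829 = $1131.60. That would push OOP to $8131.60, over the $7000 cap, so patient pays $7000 − $7000 = $0. Insurer: $2829 − $0 = $2829.
Insurer total: $1270.80 + $9530.20 + $2829 = $13630.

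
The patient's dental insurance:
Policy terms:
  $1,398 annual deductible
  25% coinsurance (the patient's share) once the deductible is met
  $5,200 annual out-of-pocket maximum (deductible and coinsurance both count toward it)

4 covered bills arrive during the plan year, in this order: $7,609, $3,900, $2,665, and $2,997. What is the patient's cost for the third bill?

Claim 1 ($7,609): $1,398 finishes the deductible; $6,211 goes to coinsurance; coinsurance $6,211 × 25% = $1,552.75. Cost to patient: $2,950.75. OOP to date $2,950.75.
Claim 2 ($3,900): 25% coinsurance on $3,900 = $975. Cost to patient: $975. OOP to date $3,925.75.
Claim 3 ($2,665): 25% coinsurance on $2,665 = $666.25. Patient pays $666.25; OOP now $4,592.

$666.25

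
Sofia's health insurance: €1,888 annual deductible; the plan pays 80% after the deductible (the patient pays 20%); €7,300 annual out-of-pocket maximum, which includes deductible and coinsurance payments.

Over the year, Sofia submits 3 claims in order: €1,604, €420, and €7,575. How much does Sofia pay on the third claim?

Bill 1, €1,604: fully absorbed by the deductible. Cost to patient: €1,604. OOP to date €1,604.
Bill 2, €420: deductible takes €284, €136 remains; 20% of €136 = €27.20. Patient pays €311.20; OOP now €1,915.20.
Bill 3, €7,575: deductible already satisfied, so patient's share is 20% × €7,575 = €1,515. Patient owes €1,515 (running OOP €3,430.20).

€1,515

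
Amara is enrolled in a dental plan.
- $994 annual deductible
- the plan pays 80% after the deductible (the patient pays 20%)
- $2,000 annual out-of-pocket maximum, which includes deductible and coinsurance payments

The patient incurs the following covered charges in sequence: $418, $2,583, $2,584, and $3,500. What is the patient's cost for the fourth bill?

Claim 1 — $418: entire amount goes to the deductible. Cost to patient: $418. OOP to date $418.
Claim 2 — $2,583: deductible takes $576, $2,007 remains; coinsurance $2,007 × 20% = $401.40. Patient owes $977.40 (running OOP $1,395.40).
Claim 3 — $2,584: 20% coinsurance on $2,584 = $516.80. Patient owes $516.80 (running OOP $1,912.20).
Claim 4 — $3,500: 20% coinsurance on $3,500 = $700. OOP would hit $2,612.20 > $2,000, so the cap limits the patient to $2,000 − $1,912.20 = $87.80.

$87.80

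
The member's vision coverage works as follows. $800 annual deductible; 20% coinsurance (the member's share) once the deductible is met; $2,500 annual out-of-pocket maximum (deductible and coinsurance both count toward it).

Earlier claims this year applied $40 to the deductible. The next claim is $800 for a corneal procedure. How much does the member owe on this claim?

$768

Remaining deductible: $800 − $40 = $760.
After the $760 deductible portion, $800 − $760 = $40 is subject to coinsurance.
20% of $40 = $8 falls to the member.
So the member owes $760 + $8 = $768 before any cap.
Total out-of-pocket so far would be $40 + $768 = $808, below the $2,500 cap — no reduction.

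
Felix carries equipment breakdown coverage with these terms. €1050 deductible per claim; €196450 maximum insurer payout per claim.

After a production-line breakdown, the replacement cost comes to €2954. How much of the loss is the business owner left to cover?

After the deductible, €2954 − €1050 = €1904 remains.
€1904 is within the €196450 limit, so the insurer pays €1904.
Out of pocket: €2954 − €1904 = €1050.

€1050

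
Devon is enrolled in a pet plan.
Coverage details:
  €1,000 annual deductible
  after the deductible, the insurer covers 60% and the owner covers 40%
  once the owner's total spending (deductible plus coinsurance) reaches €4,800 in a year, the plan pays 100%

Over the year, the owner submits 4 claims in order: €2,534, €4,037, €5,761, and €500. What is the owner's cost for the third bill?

€1,571.60

Claim 1 (€2,534): deductible takes €1,000, €1,534 remains; owner's 40% is €613.60. Owner pays €1,613.60; OOP now €1,613.60.
Claim 2 (€4,037): deductible met; 40% of €4,037 = €1,614.80. Owner pays €1,614.80; OOP now €3,228.40.
Claim 3 (€5,761): 40% coinsurance on €5,761 = €2,304.40. Adding that to €3,228.40 gives €5,532.80, past the €4,800 cap; owner pays only €4,800 − €3,228.40 = €1,571.60.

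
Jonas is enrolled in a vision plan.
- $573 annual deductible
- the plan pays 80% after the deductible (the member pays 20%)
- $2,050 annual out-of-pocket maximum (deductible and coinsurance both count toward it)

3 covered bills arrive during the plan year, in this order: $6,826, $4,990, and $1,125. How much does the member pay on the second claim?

Claim 1 — $6,826: $573 to deductible, leaving $6,253; member's 20% is $1,250.60. Member owes $1,823.60 (running OOP $1,823.60).
Claim 2 — $4,990: deductible met; 20% of $4,990 = $998. That would push OOP to $2,821.60, over the $2,050 cap, so member pays $2,050 − $1,823.60 = $226.40.

$226.40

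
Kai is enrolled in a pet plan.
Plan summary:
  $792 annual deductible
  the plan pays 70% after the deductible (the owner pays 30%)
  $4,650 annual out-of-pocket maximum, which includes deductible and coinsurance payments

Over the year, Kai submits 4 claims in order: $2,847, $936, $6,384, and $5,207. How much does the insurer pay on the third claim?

$4,468.80

Claim 1 ($2,847): deductible takes $792, $2,055 remains; 30% of $2,055 = $616.50. Owner pays $1,408.50; OOP now $1,408.50. Plan pays $2,847 − $1,408.50 = $1,438.50.
Claim 2 ($936): deductible already satisfied, so owner's share is 30% × $936 = $280.80. Owner pays $280.80; OOP now $1,689.30. Plan pays $936 − $280.80 = $655.20.
Claim 3 ($6,384): deductible already satisfied, so owner's share is 30% × $6,384 = $1,915.20. Owner owes $1,915.20 (running OOP $3,604.50). Plan pays $6,384 − $1,915.20 = $4,468.80.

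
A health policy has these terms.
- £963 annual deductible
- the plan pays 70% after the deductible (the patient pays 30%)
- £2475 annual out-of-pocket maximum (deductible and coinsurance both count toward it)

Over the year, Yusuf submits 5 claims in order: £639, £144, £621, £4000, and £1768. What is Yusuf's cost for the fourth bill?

£1200

#1 (£639): entire amount goes to the deductible. Cost to patient: £639. OOP to date £639.
#2 (£144): entire amount goes to the deductible. Cost to patient: £144. OOP to date £783.
#3 (£621): £180 finishes the deductible; £441 goes to coinsurance; patient's 30% is £132.30. Cost to patient: £312.30. OOP to date £1095.30.
#4 (£4000): 30% coinsurance on £4000 = £1200. Cost to patient: £1200. OOP to date £2295.30.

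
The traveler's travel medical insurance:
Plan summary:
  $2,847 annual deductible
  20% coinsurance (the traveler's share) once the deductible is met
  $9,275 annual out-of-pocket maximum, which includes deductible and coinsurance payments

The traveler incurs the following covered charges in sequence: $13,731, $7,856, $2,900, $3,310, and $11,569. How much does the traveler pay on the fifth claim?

Bill 1, $13,731: deductible takes $2,847, $10,884 remains; coinsurance $10,884 × 20% = $2,176.80. Traveler owes $5,023.80 (running OOP $5,023.80).
Bill 2, $7,856: deductible already satisfied, so traveler's share is 20% × $7,856 = $1,571.20. Traveler pays $1,571.20; OOP now $6,595.
Bill 3, $2,900: deductible already satisfied, so traveler's share is 20% × $2,900 = $580. Traveler owes $580 (running OOP $7,175).
Bill 4, $3,310: 20% coinsurance on $3,310 = $662. Traveler owes $662 (running OOP $7,837).
Bill 5, $11,569: 20% coinsurance on $11,569 = $2,313.80. Adding that to $7,837 gives $10,150.80, past the $9,275 cap; traveler pays only $9,275 − $7,837 = $1,438.

$1,438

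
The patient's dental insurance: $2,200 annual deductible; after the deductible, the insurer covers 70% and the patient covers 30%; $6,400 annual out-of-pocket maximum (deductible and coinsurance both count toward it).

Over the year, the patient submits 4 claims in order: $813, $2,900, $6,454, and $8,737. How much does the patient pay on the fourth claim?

$1,809.90

#1 ($813): all of it applies to the deductible. Cost to patient: $813. OOP to date $813.
#2 ($2,900): $1,387 finishes the deductible; $1,513 goes to coinsurance; patient's 30% is $453.90. Cost to patient: $1,840.90. OOP to date $2,653.90.
#3 ($6,454): deductible already satisfied, so patient's share is 30% × $6,454 = $1,936.20. Patient pays $1,936.20; OOP now $4,590.10.
#4 ($8,737): deductible already satisfied, so patient's share is 30% × $8,737 = $2,621.10. OOP would hit $7,211.20 > $6,400, so the cap limits the patient to $6,400 − $4,590.10 = $1,809.90.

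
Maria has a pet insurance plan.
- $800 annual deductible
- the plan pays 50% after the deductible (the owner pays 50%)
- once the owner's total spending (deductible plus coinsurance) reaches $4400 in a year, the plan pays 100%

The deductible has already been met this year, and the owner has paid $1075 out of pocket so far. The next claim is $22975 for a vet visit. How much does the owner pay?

$3325

The deductible is already satisfied, so the full bill goes to coinsurance.
50% of $22975 = $11487.50 falls to the owner.
Year-to-date out-of-pocket would reach $1075 + $11487.50 = $12562.50, above the $4400 maximum, so the owner pays only $4400 − $1075 = $3325.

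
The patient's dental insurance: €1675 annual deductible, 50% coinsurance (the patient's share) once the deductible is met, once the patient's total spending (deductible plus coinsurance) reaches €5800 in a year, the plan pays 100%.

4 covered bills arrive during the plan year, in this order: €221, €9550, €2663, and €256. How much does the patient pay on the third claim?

Bill 1, €221: fully absorbed by the deductible. Patient pays €221; OOP now €221.
Bill 2, €9550: €1454 to deductible, leaving €8096; patient's 50% is €4048. Patient pays €5502; OOP now €5723.
Bill 3, €2663: deductible already satisfied, so patient's share is 50% × €2663 = €1331.50. That would push OOP to €7054.50, over the €5800 cap, so patient pays €5800 − €5723 = €77.

€77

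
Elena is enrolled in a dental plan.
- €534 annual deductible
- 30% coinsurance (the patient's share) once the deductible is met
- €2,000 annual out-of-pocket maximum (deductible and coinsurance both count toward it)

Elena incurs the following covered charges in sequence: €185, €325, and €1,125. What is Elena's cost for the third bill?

Claim 1 (€185): entire amount goes to the deductible. Patient pays €185; OOP now €185.
Claim 2 (€325): fully absorbed by the deductible. Patient owes €325 (running OOP €510).
Claim 3 (€1,125): deductible takes €24, €1,101 remains; 30% of €1,101 = €330.30. Patient pays €354.30; OOP now €864.30.

€354.30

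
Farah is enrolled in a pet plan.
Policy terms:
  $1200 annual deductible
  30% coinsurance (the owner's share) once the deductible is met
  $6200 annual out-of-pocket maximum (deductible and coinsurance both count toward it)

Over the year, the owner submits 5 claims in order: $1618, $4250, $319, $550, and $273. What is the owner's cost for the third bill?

$95.70

Claim 1 ($1618): deductible takes $1200, $418 remains; owner's 30% is $125.40. Owner owes $1325.40 (running OOP $1325.40).
Claim 2 ($4250): deductible already satisfied, so owner's share is 30% × $4250 = $1275. Owner pays $1275; OOP now $2600.40.
Claim 3 ($319): 30% coinsurance on $319 = $95.70. Cost to owner: $95.70. OOP to date $2696.10.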